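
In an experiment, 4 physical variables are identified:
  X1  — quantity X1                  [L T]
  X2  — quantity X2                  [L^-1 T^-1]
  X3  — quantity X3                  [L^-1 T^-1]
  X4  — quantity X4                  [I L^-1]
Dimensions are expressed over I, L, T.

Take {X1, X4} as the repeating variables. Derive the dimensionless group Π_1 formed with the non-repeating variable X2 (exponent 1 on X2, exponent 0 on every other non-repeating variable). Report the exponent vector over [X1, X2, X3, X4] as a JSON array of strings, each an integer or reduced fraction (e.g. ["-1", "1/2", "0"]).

["1", "1", "0", "0"]

Dimensional matrix (I×L×T by X1×X2×X3×X4):
  I: [ 0  0  0  1]
  L: [ 1 -1 -1 -1]
  T: [ 1 -1 -1  0]
Echelon form has 2 nonzero rows (pivots: X1,X4)
Pivot set = {X1,X4}, free = {X2,X3}
RREF:
  r0: [   1   -1   -1    0]
  r1: [   0    0    0    1]
  r2: [   0    0    0    0]
Fix exponent of X2 at 1, X3 at 0; solve each RREF row for its pivot's exponent:
  r0: exp(X1) + (-1)·1 = 0 ⇒ exp(X1) = 1
  r1: exp(X4) + (0)·1 = 0 ⇒ exp(X4) = 0
Π_1 = X1 · X2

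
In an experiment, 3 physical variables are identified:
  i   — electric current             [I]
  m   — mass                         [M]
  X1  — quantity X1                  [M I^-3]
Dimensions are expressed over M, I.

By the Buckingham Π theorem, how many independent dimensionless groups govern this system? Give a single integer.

Exponent matrix [M,I] × [i,m,X1]:
  M: [ 0  1  1]
  I: [ 1  0 -3]
Row reduction gives pivot columns i,m; rank = 2
Π count = n − r = 3 − 2 = 1

1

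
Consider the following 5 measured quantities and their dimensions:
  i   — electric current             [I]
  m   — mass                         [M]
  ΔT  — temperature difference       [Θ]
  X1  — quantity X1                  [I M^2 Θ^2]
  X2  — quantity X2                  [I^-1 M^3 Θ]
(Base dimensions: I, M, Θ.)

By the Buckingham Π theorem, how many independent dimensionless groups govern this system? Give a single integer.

Write exponents as rows I,M,Θ / cols i,m,ΔT,X1,X2:
  I: [ 1  0  0  1 -1]
  M: [ 0  1  0  2  3]
  Θ: [ 0  0  1  2  1]
RREF → pivots at {i,m,ΔT} ⇒ r = 3
n=5, r=3 ⇒ 2 dimensionless groups

2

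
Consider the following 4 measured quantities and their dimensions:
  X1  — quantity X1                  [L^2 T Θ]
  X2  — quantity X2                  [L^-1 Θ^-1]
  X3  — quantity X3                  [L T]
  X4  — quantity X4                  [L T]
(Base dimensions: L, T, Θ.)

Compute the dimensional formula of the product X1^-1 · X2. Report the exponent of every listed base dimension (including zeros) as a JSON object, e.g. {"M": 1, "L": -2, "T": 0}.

Dimensional matrix (L×T×Θ by X1×X2×X3×X4):
  L: [ 2 -1  1  1]
  T: [ 1  0  1  1]
  Θ: [ 1 -1  0  0]
  [L]: (-1)·2+(1)·-1 = -3
  [T]: (-1)·1+(1)·0 = -1
  [Θ]: (-1)·1+(1)·-1 = -2
⇒ L^-3 T^-1 Θ^-2

{"L": -3, "T": -1, "Θ": -2}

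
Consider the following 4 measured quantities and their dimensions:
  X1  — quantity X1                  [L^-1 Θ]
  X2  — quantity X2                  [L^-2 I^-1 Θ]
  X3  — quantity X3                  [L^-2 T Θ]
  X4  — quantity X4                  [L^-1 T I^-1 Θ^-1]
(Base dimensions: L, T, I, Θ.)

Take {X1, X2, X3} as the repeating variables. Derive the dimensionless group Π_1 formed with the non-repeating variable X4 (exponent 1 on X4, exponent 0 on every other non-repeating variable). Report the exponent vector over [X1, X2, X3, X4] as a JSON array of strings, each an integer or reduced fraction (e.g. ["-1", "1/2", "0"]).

Exponent matrix [L,T,I,Θ] × [X1,X2,X3,X4]:
  L: [-1 -2 -2 -1]
  T: [ 0  0  1  1]
  I: [ 0 -1  0 -1]
  Θ: [ 1  1  1 -1]
Row reduction gives pivot columns X1,X2,X3; rank = 3
Repeat: X1,X2,X3; free: X4
RREF:
  r0: [   1    0    0   -3]
  r1: [   0    1    0    1]
  r2: [   0    0    1    1]
  r3: [   0    0    0    0]
Fix exponent of X4 at 1; solve each RREF row for its pivot's exponent:
  r0: exp(X1) + (-3)·1 = 0 ⇒ exp(X1) = 3
  r1: exp(X2) + (1)·1 = 0 ⇒ exp(X2) = -1
  r2: exp(X3) + (1)·1 = 0 ⇒ exp(X3) = -1
Π_1 = X1^3 · X2^-1 · X3^-1 · X4

["3", "-1", "-1", "1"]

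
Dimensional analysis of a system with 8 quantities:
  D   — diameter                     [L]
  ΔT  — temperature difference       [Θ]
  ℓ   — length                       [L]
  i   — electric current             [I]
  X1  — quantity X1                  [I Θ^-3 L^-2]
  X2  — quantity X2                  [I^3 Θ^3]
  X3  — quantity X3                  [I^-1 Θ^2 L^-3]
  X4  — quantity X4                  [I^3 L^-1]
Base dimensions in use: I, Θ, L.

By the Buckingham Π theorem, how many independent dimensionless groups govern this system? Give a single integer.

5

Dimensional matrix (I×Θ×L by D×ΔT×ℓ×i×X1×X2×X3×X4):
  I: [ 0  0  0  1  1  3 -1  3]
  Θ: [ 0  1  0  0 -3  3  2  0]
  L: [ 1  0  1  0 -2  0 -3 -1]
Echelon form has 3 nonzero rows (pivots: D,ΔT,i)
n=8, r=3 ⇒ 5 dimensionless groups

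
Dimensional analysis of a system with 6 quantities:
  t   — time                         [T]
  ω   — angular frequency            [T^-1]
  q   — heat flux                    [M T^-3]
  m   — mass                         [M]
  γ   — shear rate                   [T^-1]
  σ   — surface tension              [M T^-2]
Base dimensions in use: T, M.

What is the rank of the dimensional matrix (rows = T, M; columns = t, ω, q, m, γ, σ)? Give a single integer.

2

Write exponents as rows T,M / cols t,ω,q,m,γ,σ:
  T: [ 1 -1 -3  0 -1 -2]
  M: [ 0  0  1  1  0  1]
Echelon form has 2 nonzero rows (pivots: t,q)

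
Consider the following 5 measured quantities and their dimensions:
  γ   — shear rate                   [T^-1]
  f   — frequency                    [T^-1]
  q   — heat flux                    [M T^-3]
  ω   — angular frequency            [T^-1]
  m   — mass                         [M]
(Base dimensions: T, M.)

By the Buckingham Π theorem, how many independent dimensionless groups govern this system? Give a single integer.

3

Write exponents as rows T,M / cols γ,f,q,ω,m:
  T: [-1 -1 -3 -1  0]
  M: [ 0  0  1  0  1]
Row reduction gives pivot columns γ,q; rank = 2
n=5, r=2 ⇒ 3 dimensionless groups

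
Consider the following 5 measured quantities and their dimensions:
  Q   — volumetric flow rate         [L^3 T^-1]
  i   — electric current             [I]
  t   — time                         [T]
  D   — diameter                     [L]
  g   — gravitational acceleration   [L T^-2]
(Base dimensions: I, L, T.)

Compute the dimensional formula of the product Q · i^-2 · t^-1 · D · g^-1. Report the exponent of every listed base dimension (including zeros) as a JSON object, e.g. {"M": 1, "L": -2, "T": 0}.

{"I": -2, "L": 3, "T": 0}

Exponent matrix [I,L,T] × [Q,i,t,D,g]:
  I: [ 0  1  0  0  0]
  L: [ 3  0  0  1  1]
  T: [-1  0  1  0 -2]
  [I]: (1)·0+(-2)·1+(-1)·0+(1)·0+(-1)·0 = -2
  [L]: (1)·3+(-2)·0+(-1)·0+(1)·1+(-1)·1 = 3
  [T]: (1)·-1+(-2)·0+(-1)·1+(1)·0+(-1)·-2 = 0
⇒ I^-2 L^3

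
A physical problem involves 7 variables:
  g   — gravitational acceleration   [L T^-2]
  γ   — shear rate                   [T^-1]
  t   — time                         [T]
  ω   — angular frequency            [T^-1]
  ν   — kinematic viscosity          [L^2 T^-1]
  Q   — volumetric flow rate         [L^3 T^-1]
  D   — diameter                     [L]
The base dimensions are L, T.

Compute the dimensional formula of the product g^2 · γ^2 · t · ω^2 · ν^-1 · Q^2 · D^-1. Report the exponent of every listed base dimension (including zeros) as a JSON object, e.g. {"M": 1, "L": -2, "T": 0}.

Dimensional matrix (L×T by g×γ×t×ω×ν×Q×D):
  L: [ 1  0  0  0  2  3  1]
  T: [-2 -1  1 -1 -1 -1  0]
  [L]: (2)·1+(2)·0+(1)·0+(2)·0+(-1)·2+(2)·3+(-1)·1 = 5
  [T]: (2)·-2+(2)·-1+(1)·1+(2)·-1+(-1)·-1+(2)·-1+(-1)·0 = -8
⇒ L^5 T^-8

{"L": 5, "T": -8}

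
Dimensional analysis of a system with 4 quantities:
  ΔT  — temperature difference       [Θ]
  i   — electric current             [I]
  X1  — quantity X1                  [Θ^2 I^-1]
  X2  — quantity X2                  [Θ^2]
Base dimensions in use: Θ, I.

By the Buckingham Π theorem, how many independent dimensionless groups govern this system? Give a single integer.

2

Exponent matrix [Θ,I] × [ΔT,i,X1,X2]:
  Θ: [ 1  0  2  2]
  I: [ 0  1 -1  0]
Row reduction gives pivot columns ΔT,i; rank = 2
Π count = n − r = 4 − 2 = 2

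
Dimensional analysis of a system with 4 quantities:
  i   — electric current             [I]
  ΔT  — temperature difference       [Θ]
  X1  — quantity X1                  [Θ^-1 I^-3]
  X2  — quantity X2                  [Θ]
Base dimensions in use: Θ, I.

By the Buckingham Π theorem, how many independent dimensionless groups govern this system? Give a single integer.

Exponent matrix [Θ,I] × [i,ΔT,X1,X2]:
  Θ: [ 0  1 -1  1]
  I: [ 1  0 -3  0]
RREF → pivots at {i,ΔT} ⇒ r = 2
4 vars − rank 2 = 2 Π groups

2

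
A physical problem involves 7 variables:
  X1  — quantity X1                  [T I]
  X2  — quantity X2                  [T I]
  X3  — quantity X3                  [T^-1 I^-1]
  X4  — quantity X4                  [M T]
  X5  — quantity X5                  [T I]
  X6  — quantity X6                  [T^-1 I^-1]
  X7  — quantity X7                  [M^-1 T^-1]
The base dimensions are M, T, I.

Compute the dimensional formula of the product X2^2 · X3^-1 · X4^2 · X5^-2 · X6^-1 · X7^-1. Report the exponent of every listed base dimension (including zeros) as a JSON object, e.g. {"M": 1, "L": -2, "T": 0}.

{"M": 3, "T": 5, "I": 2}

Dimensional matrix (M×T×I by X1×X2×X3×X4×X5×X6×X7):
  M: [ 0  0  0  1  0  0 -1]
  T: [ 1  1 -1  1  1 -1 -1]
  I: [ 1  1 -1  0  1 -1  0]
  [M]: (2)·0+(-1)·0+(2)·1+(-2)·0+(-1)·0+(-1)·-1 = 3
  [T]: (2)·1+(-1)·-1+(2)·1+(-2)·1+(-1)·-1+(-1)·-1 = 5
  [I]: (2)·1+(-1)·-1+(2)·0+(-2)·1+(-1)·-1+(-1)·0 = 2
⇒ M^3 T^5 I^2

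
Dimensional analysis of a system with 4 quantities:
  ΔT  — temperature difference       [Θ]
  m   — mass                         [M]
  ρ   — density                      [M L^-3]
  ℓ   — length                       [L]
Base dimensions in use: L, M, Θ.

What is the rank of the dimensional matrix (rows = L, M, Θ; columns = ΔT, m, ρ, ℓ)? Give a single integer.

3

Dimensional matrix (L×M×Θ by ΔT×m×ρ×ℓ):
  L: [ 0  0 -3  1]
  M: [ 0  1  1  0]
  Θ: [ 1  0  0  0]
RREF → pivots at {ΔT,m,ρ} ⇒ r = 3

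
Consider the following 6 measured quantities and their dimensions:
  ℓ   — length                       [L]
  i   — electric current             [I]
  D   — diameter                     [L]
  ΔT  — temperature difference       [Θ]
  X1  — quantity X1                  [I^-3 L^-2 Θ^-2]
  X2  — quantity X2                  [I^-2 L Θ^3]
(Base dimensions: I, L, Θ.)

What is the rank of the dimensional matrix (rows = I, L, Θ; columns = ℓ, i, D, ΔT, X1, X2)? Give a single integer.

Exponent matrix [I,L,Θ] × [ℓ,i,D,ΔT,X1,X2]:
  I: [ 0  1  0  0 -3 -2]
  L: [ 1  0  1  0 -2  1]
  Θ: [ 0  0  0  1 -2  3]
RREF → pivots at {ℓ,i,ΔT} ⇒ r = 3

3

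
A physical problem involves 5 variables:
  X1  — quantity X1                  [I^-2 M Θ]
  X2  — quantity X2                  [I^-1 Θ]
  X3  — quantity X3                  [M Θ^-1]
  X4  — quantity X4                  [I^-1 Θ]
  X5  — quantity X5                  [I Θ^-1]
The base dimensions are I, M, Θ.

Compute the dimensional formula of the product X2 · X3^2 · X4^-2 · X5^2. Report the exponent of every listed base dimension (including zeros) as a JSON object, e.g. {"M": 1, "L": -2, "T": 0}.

{"I": 3, "M": 2, "Θ": -5}

Write exponents as rows I,M,Θ / cols X1,X2,X3,X4,X5:
  I: [-2 -1  0 -1  1]
  M: [ 1  0  1  0  0]
  Θ: [ 1  1 -1  1 -1]
  [I]: (1)·-1+(2)·0+(-2)·-1+(2)·1 = 3
  [M]: (1)·0+(2)·1+(-2)·0+(2)·0 = 2
  [Θ]: (1)·1+(2)·-1+(-2)·1+(2)·-1 = -5
⇒ I^3 M^2 Θ^-5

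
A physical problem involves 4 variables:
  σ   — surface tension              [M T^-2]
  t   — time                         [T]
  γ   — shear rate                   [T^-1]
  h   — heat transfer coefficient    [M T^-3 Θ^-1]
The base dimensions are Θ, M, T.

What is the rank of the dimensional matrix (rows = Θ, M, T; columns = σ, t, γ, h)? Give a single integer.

3

Write exponents as rows Θ,M,T / cols σ,t,γ,h:
  Θ: [ 0  0  0 -1]
  M: [ 1  0  0  1]
  T: [-2  1 -1 -3]
RREF → pivots at {σ,t,h} ⇒ r = 3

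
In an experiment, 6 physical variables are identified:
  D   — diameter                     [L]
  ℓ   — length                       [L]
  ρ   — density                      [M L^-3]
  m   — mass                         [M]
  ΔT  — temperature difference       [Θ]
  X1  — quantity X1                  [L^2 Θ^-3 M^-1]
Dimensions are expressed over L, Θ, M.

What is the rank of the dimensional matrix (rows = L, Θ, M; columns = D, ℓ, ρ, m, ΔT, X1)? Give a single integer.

3

Dimensional matrix (L×Θ×M by D×ℓ×ρ×m×ΔT×X1):
  L: [ 1  1 -3  0  0  2]
  Θ: [ 0  0  0  0  1 -3]
  M: [ 0  0  1  1  0 -1]
RREF → pivots at {D,ρ,ΔT} ⇒ r = 3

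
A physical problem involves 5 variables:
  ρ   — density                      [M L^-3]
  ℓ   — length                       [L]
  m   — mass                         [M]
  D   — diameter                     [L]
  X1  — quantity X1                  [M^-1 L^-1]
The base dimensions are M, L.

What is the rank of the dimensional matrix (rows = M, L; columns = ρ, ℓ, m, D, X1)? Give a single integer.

Dimensional matrix (M×L by ρ×ℓ×m×D×X1):
  M: [ 1  0  1  0 -1]
  L: [-3  1  0  1 -1]
Row reduction gives pivot columns ρ,ℓ; rank = 2

2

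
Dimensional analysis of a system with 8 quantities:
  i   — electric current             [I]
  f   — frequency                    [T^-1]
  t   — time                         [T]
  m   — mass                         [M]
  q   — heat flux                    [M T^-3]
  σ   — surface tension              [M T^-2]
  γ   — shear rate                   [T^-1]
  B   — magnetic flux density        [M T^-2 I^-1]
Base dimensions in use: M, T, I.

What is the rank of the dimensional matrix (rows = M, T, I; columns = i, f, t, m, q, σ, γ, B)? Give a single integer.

Exponent matrix [M,T,I] × [i,f,t,m,q,σ,γ,B]:
  M: [ 0  0  0  1  1  1  0  1]
  T: [ 0 -1  1  0 -3 -2 -1 -2]
  I: [ 1  0  0  0  0  0  0 -1]
RREF → pivots at {i,f,m} ⇒ r = 3

3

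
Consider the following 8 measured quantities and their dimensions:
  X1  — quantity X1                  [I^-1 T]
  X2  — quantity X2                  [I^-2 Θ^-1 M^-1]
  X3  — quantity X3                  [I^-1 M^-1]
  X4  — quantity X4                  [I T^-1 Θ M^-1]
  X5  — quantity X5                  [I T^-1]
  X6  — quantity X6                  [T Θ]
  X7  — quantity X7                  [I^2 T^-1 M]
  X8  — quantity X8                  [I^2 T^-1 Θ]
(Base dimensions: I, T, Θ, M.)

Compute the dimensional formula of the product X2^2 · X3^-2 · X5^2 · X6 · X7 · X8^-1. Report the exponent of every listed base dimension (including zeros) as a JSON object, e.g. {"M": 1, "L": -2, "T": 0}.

{"I": 0, "T": -1, "Θ": -2, "M": 1}

Write exponents as rows I,T,Θ,M / cols X1,X2,X3,X4,X5,X6,X7,X8:
  I: [-1 -2 -1  1  1  0  2  2]
  T: [ 1  0  0 -1 -1  1 -1 -1]
  Θ: [ 0 -1  0  1  0  1  0  1]
  M: [ 0 -1 -1 -1  0  0  1  0]
  [I]: (2)·-2+(-2)·-1+(2)·1+(1)·0+(1)·2+(-1)·2 = 0
  [T]: (2)·0+(-2)·0+(2)·-1+(1)·1+(1)·-1+(-1)·-1 = -1
  [Θ]: (2)·-1+(-2)·0+(2)·0+(1)·1+(1)·0+(-1)·1 = -2
  [M]: (2)·-1+(-2)·-1+(2)·0+(1)·0+(1)·1+(-1)·0 = 1
⇒ T^-1 Θ^-2 M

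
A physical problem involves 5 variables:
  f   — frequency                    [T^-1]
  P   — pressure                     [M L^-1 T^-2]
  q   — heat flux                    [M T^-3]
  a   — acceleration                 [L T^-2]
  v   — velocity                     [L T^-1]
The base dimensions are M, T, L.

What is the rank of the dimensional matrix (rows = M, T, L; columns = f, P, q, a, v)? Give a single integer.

Write exponents as rows M,T,L / cols f,P,q,a,v:
  M: [ 0  1  1  0  0]
  T: [-1 -2 -3 -2 -1]
  L: [ 0 -1  0  1  1]
Row reduction gives pivot columns f,P,q; rank = 3

3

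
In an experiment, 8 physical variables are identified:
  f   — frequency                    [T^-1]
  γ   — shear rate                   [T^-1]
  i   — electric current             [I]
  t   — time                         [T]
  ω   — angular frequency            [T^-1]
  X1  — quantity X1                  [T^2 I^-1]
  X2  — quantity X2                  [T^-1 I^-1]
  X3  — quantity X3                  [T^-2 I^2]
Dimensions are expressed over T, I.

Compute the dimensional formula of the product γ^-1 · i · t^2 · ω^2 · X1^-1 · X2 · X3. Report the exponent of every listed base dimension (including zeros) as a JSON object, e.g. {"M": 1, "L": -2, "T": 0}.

Exponent matrix [T,I] × [f,γ,i,t,ω,X1,X2,X3]:
  T: [-1 -1  0  1 -1  2 -1 -2]
  I: [ 0  0  1  0  0 -1 -1  2]
  [T]: (-1)·-1+(1)·0+(2)·1+(2)·-1+(-1)·2+(1)·-1+(1)·-2 = -4
  [I]: (-1)·0+(1)·1+(2)·0+(2)·0+(-1)·-1+(1)·-1+(1)·2 = 3
⇒ T^-4 I^3

{"T": -4, "I": 3}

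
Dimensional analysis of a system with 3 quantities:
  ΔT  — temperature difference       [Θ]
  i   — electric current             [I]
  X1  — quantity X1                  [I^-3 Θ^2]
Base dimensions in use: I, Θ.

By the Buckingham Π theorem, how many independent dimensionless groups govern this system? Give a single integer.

Exponent matrix [I,Θ] × [ΔT,i,X1]:
  I: [ 0  1 -3]
  Θ: [ 1  0  2]
RREF → pivots at {ΔT,i} ⇒ r = 2
n=3, r=2 ⇒ 1 dimensionless group

1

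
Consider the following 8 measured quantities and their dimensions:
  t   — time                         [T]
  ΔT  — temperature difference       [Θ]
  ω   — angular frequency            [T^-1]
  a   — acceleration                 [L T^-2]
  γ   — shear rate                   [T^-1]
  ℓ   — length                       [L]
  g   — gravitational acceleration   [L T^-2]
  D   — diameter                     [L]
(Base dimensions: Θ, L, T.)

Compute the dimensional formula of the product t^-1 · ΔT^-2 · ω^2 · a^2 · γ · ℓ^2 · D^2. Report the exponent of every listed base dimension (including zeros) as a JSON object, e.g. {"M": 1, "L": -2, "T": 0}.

Dimensional matrix (Θ×L×T by t×ΔT×ω×a×γ×ℓ×g×D):
  Θ: [ 0  1  0  0  0  0  0  0]
  L: [ 0  0  0  1  0  1  1  1]
  T: [ 1  0 -1 -2 -1  0 -2  0]
  [Θ]: (-1)·0+(-2)·1+(2)·0+(2)·0+(1)·0+(2)·0+(2)·0 = -2
  [L]: (-1)·0+(-2)·0+(2)·0+(2)·1+(1)·0+(2)·1+(2)·1 = 6
  [T]: (-1)·1+(-2)·0+(2)·-1+(2)·-2+(1)·-1+(2)·0+(2)·0 = -8
⇒ Θ^-2 L^6 T^-8

{"Θ": -2, "L": 6, "T": -8}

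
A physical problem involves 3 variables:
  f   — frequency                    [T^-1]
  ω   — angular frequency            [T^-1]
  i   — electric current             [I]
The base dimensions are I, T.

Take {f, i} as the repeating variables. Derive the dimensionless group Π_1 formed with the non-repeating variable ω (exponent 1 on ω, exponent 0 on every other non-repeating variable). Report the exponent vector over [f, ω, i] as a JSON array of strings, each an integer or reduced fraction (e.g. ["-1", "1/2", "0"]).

["-1", "1", "0"]

Write exponents as rows I,T / cols f,ω,i:
  I: [ 0  0  1]
  T: [-1 -1  0]
Row reduction gives pivot columns f,i; rank = 2
Repeat: f,i; free: ω
RREF:
  r0: [   1    1    0]
  r1: [   0    0    1]
Fix exponent of ω at 1; solve each RREF row for its pivot's exponent:
  r0: exp(f) + (1)·1 = 0 ⇒ exp(f) = -1
  r1: exp(i) + (0)·1 = 0 ⇒ exp(i) = 0
Π_1 = f^-1 · ω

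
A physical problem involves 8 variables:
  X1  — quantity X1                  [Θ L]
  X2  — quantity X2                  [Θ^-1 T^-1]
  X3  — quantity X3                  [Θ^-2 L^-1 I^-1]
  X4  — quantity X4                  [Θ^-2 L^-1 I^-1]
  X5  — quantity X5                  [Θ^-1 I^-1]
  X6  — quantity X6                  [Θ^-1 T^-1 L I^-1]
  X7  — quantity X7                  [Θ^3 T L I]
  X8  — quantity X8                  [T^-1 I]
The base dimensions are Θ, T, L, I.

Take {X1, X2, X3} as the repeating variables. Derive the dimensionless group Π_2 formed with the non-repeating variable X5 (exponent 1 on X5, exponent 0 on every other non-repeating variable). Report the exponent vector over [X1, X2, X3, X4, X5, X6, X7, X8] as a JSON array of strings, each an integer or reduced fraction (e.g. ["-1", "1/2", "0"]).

["-1", "0", "-1", "0", "1", "0", "0", "0"]

Write exponents as rows Θ,T,L,I / cols X1,X2,X3,X4,X5,X6,X7,X8:
  Θ: [ 1 -1 -2 -2 -1 -1  3  0]
  T: [ 0 -1  0  0  0 -1  1 -1]
  L: [ 1  0 -1 -1  0  1  1  0]
  I: [ 0  0 -1 -1 -1 -1  1  1]
Row reduction gives pivot columns X1,X2,X3; rank = 3
Repeat: X1,X2,X3; free: X4,X5,X6,X7,X8
RREF:
  r0: [   1    0    0    0    1    2    0   -1]
  r1: [   0    1    0    0    0    1   -1    1]
  r2: [   0    0    1    1    1    1   -1   -1]
  r3: [   0    0    0    0    0    0    0    0]
Fix exponent of X5 at 1, X4 at 0, X6 at 0, X7 at 0, X8 at 0; solve each RREF row for its pivot's exponent:
  r0: exp(X1) + (1)·1 = 0 ⇒ exp(X1) = -1
  r1: exp(X2) + (0)·1 = 0 ⇒ exp(X2) = 0
  r2: exp(X3) + (1)·1 = 0 ⇒ exp(X3) = -1
Π_2 = X1^-1 · X3^-1 · X5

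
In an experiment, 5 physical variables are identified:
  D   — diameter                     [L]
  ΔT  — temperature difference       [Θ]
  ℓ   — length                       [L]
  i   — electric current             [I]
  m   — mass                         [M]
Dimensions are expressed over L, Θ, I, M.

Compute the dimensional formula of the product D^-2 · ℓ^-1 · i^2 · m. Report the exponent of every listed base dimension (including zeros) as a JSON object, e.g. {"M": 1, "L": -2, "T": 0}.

Write exponents as rows L,Θ,I,M / cols D,ΔT,ℓ,i,m:
  L: [ 1  0  1  0  0]
  Θ: [ 0  1  0  0  0]
  I: [ 0  0  0  1  0]
  M: [ 0  0  0  0  1]
  [L]: (-2)·1+(-1)·1+(2)·0+(1)·0 = -3
  [Θ]: (-2)·0+(-1)·0+(2)·0+(1)·0 = 0
  [I]: (-2)·0+(-1)·0+(2)·1+(1)·0 = 2
  [M]: (-2)·0+(-1)·0+(2)·0+(1)·1 = 1
⇒ L^-3 I^2 M

{"L": -3, "Θ": 0, "I": 2, "M": 1}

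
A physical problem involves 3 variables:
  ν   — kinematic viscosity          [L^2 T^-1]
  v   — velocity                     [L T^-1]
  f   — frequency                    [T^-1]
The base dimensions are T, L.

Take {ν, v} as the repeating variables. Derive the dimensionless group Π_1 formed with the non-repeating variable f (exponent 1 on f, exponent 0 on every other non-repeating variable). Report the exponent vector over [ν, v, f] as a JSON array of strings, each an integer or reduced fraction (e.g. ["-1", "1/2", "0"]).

["1", "-2", "1"]

Exponent matrix [T,L] × [ν,v,f]:
  T: [-1 -1 -1]
  L: [ 2  1  0]
Row reduction gives pivot columns ν,v; rank = 2
Pivot set = {ν,v}, free = {f}
RREF:
  r0: [   1    0   -1]
  r1: [   0    1    2]
Fix exponent of f at 1; solve each RREF row for its pivot's exponent:
  r0: exp(ν) + (-1)·1 = 0 ⇒ exp(ν) = 1
  r1: exp(v) + (2)·1 = 0 ⇒ exp(v) = -2
Π_1 = ν · v^-2 · f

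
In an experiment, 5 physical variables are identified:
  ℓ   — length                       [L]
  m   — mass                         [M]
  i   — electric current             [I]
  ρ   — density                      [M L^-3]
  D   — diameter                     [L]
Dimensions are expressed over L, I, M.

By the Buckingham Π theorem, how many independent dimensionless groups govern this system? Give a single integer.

Dimensional matrix (L×I×M by ℓ×m×i×ρ×D):
  L: [ 1  0  0 -3  1]
  I: [ 0  0  1  0  0]
  M: [ 0  1  0  1  0]
Echelon form has 3 nonzero rows (pivots: ℓ,m,i)
Π count = n − r = 5 − 3 = 2

2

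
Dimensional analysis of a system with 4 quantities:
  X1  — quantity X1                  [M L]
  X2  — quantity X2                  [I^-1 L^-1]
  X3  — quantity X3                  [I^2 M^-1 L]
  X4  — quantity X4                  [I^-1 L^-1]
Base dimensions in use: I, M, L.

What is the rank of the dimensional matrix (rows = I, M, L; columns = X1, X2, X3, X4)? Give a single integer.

Dimensional matrix (I×M×L by X1×X2×X3×X4):
  I: [ 0 -1  2 -1]
  M: [ 1  0 -1  0]
  L: [ 1 -1  1 -1]
Echelon form has 2 nonzero rows (pivots: X1,X2)

2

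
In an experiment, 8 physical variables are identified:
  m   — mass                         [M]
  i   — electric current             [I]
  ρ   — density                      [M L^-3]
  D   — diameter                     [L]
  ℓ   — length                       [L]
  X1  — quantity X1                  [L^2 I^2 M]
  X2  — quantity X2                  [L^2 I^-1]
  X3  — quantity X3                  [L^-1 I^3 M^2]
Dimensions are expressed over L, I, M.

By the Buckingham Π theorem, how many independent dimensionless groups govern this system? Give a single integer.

Dimensional matrix (L×I×M by m×i×ρ×D×ℓ×X1×X2×X3):
  L: [ 0  0 -3  1  1  2  2 -1]
  I: [ 0  1  0  0  0  2 -1  3]
  M: [ 1  0  1  0  0  1  0  2]
Echelon form has 3 nonzero rows (pivots: m,i,ρ)
8 vars − rank 3 = 5 Π groups

5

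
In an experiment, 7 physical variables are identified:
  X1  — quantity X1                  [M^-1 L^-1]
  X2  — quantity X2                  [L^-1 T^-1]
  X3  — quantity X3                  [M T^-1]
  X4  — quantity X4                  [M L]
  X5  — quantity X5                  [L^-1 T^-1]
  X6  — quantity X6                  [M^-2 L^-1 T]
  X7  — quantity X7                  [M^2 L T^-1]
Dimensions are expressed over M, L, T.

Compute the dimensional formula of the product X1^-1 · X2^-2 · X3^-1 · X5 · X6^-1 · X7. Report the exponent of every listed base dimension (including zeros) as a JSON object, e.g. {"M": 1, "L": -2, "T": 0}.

Exponent matrix [M,L,T] × [X1,X2,X3,X4,X5,X6,X7]:
  M: [-1  0  1  1  0 -2  2]
  L: [-1 -1  0  1 -1 -1  1]
  T: [ 0 -1 -1  0 -1  1 -1]
  [M]: (-1)·-1+(-2)·0+(-1)·1+(1)·0+(-1)·-2+(1)·2 = 4
  [L]: (-1)·-1+(-2)·-1+(-1)·0+(1)·-1+(-1)·-1+(1)·1 = 4
  [T]: (-1)·0+(-2)·-1+(-1)·-1+(1)·-1+(-1)·1+(1)·-1 = 0
⇒ M^4 L^4

{"M": 4, "L": 4, "T": 0}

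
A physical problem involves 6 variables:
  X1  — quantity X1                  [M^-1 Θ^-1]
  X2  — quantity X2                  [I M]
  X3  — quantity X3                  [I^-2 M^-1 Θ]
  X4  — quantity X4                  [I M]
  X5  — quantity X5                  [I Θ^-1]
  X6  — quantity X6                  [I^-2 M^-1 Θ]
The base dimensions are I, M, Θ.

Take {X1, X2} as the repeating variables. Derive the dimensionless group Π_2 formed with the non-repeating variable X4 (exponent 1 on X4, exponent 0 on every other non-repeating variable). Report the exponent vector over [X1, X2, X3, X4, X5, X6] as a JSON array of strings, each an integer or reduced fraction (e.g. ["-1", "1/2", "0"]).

["0", "-1", "0", "1", "0", "0"]

Dimensional matrix (I×M×Θ by X1×X2×X3×X4×X5×X6):
  I: [ 0  1 -2  1  1 -2]
  M: [-1  1 -1  1  0 -1]
  Θ: [-1  0  1  0 -1  1]
Echelon form has 2 nonzero rows (pivots: X1,X2)
Pivot set = {X1,X2}, free = {X3,X4,X5,X6}
RREF:
  r0: [   1    0   -1    0    1   -1]
  r1: [   0    1   -2    1    1   -2]
  r2: [   0    0    0    0    0    0]
Fix exponent of X4 at 1, X3 at 0, X5 at 0, X6 at 0; solve each RREF row for its pivot's exponent:
  r0: exp(X1) + (0)·1 = 0 ⇒ exp(X1) = 0
  r1: exp(X2) + (1)·1 = 0 ⇒ exp(X2) = -1
Π_2 = X2^-1 · X4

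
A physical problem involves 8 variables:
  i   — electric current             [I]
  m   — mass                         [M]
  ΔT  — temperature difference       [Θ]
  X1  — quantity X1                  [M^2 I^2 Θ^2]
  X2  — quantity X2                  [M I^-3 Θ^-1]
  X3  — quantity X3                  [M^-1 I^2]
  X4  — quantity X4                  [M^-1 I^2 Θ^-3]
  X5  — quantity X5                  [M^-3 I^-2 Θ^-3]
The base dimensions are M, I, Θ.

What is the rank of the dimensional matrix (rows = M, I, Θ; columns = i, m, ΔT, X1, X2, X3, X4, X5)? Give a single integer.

Dimensional matrix (M×I×Θ by i×m×ΔT×X1×X2×X3×X4×X5):
  M: [ 0  1  0  2  1 -1 -1 -3]
  I: [ 1  0  0  2 -3  2  2 -2]
  Θ: [ 0  0  1  2 -1  0 -3 -3]
RREF → pivots at {i,m,ΔT} ⇒ r = 3

3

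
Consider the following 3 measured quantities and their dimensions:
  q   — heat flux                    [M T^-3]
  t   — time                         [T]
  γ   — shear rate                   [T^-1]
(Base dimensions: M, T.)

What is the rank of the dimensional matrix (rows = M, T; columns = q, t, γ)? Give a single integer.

2

Dimensional matrix (M×T by q×t×γ):
  M: [ 1  0  0]
  T: [-3  1 -1]
Echelon form has 2 nonzero rows (pivots: q,t)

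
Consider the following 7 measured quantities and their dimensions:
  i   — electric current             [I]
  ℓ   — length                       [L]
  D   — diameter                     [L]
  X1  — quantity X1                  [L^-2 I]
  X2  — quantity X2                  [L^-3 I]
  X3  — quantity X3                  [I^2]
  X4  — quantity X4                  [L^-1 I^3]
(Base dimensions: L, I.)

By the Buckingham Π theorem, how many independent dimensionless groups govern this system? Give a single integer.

Dimensional matrix (L×I by i×ℓ×D×X1×X2×X3×X4):
  L: [ 0  1  1 -2 -3  0 -1]
  I: [ 1  0  0  1  1  2  3]
Echelon form has 2 nonzero rows (pivots: i,ℓ)
n=7, r=2 ⇒ 5 dimensionless groups

5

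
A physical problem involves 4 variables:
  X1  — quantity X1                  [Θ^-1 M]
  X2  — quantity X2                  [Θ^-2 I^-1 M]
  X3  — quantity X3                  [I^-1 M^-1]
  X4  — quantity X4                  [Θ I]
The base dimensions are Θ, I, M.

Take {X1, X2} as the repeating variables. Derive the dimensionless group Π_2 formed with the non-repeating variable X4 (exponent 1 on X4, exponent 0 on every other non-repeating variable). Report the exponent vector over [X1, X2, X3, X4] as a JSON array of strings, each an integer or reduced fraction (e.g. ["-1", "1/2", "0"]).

Dimensional matrix (Θ×I×M by X1×X2×X3×X4):
  Θ: [-1 -2  0  1]
  I: [ 0 -1 -1  1]
  M: [ 1  1 -1  0]
Row reduction gives pivot columns X1,X2; rank = 2
Pivot set = {X1,X2}, free = {X3,X4}
RREF:
  r0: [   1    0   -2    1]
  r1: [   0    1    1   -1]
  r2: [   0    0    0    0]
Fix exponent of X4 at 1, X3 at 0; solve each RREF row for its pivot's exponent:
  r0: exp(X1) + (1)·1 = 0 ⇒ exp(X1) = -1
  r1: exp(X2) + (-1)·1 = 0 ⇒ exp(X2) = 1
Π_2 = X1^-1 · X2 · X4

["-1", "1", "0", "1"]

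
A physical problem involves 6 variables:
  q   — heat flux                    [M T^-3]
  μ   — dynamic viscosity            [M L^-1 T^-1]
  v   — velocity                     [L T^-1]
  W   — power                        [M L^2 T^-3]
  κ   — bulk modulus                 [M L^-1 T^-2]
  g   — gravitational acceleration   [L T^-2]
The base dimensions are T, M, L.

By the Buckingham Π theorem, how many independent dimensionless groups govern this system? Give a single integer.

Write exponents as rows T,M,L / cols q,μ,v,W,κ,g:
  T: [-3 -1 -1 -3 -2 -2]
  M: [ 1  1  0  1  1  0]
  L: [ 0 -1  1  2 -1  1]
Row reduction gives pivot columns q,μ,v; rank = 3
6 vars − rank 3 = 3 Π groups

3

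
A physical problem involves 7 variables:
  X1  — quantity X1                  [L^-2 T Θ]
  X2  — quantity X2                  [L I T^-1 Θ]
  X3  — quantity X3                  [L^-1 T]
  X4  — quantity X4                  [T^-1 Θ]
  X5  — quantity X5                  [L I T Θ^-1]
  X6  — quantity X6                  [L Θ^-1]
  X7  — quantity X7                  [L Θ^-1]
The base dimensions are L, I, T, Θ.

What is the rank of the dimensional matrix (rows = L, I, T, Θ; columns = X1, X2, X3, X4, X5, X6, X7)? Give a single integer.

Dimensional matrix (L×I×T×Θ by X1×X2×X3×X4×X5×X6×X7):
  L: [-2  1 -1  0  1  1  1]
  I: [ 0  1  0  0  1  0  0]
  T: [ 1 -1  1 -1  1  0  0]
  Θ: [ 1  1  0  1 -1 -1 -1]
Row reduction gives pivot columns X1,X2,X3; rank = 3

3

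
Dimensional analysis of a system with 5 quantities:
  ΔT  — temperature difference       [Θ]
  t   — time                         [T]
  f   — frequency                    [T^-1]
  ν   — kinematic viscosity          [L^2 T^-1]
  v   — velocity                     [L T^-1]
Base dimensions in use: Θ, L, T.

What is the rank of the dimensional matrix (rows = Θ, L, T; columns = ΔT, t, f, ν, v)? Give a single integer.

Exponent matrix [Θ,L,T] × [ΔT,t,f,ν,v]:
  Θ: [ 1  0  0  0  0]
  L: [ 0  0  0  2  1]
  T: [ 0  1 -1 -1 -1]
RREF → pivots at {ΔT,t,ν} ⇒ r = 3

3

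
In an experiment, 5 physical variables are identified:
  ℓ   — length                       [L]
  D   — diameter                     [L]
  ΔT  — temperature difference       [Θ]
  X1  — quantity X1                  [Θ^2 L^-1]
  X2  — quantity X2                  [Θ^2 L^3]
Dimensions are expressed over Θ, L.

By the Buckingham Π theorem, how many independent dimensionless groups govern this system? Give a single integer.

Write exponents as rows Θ,L / cols ℓ,D,ΔT,X1,X2:
  Θ: [ 0  0  1  2  2]
  L: [ 1  1  0 -1  3]
Echelon form has 2 nonzero rows (pivots: ℓ,ΔT)
n=5, r=2 ⇒ 3 dimensionless groups

3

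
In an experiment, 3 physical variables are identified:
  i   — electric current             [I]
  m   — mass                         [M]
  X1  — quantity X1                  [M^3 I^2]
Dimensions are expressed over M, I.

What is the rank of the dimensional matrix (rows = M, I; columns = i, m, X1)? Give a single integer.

Exponent matrix [M,I] × [i,m,X1]:
  M: [ 0  1  3]
  I: [ 1  0  2]
Echelon form has 2 nonzero rows (pivots: i,m)

2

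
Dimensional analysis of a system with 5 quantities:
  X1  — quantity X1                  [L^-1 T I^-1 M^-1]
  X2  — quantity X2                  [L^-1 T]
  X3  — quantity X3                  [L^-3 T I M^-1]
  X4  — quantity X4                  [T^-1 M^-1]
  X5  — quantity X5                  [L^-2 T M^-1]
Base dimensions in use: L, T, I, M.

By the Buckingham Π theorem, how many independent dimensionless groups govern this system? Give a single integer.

2

Dimensional matrix (L×T×I×M by X1×X2×X3×X4×X5):
  L: [-1 -1 -3  0 -2]
  T: [ 1  1  1 -1  1]
  I: [-1  0  1  0  0]
  M: [-1  0 -1 -1 -1]
Echelon form has 3 nonzero rows (pivots: X1,X2,X3)
5 vars − rank 3 = 2 Π groups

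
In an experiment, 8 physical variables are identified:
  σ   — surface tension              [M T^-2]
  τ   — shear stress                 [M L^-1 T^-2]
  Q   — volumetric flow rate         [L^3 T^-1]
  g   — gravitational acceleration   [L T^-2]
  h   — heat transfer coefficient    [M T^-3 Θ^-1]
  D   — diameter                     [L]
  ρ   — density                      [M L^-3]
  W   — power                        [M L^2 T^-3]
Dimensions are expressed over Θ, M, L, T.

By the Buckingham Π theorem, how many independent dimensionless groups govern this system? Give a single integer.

4

Write exponents as rows Θ,M,L,T / cols σ,τ,Q,g,h,D,ρ,W:
  Θ: [ 0  0  0  0 -1  0  0  0]
  M: [ 1  1  0  0  1  0  1  1]
  L: [ 0 -1  3  1  0  1 -3  2]
  T: [-2 -2 -1 -2 -3  0  0 -3]
Row reduction gives pivot columns σ,τ,Q,h; rank = 4
n=8, r=4 ⇒ 4 dimensionless groups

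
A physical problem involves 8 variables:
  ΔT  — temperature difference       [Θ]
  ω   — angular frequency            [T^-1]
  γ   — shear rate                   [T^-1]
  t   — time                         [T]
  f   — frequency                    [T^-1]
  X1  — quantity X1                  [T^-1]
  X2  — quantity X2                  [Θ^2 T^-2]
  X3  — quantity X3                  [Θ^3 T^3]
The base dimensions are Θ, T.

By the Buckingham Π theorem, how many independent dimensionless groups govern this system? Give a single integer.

6

Exponent matrix [Θ,T] × [ΔT,ω,γ,t,f,X1,X2,X3]:
  Θ: [ 1  0  0  0  0  0  2  3]
  T: [ 0 -1 -1  1 -1 -1 -2  3]
RREF → pivots at {ΔT,ω} ⇒ r = 2
n=8, r=2 ⇒ 6 dimensionless groups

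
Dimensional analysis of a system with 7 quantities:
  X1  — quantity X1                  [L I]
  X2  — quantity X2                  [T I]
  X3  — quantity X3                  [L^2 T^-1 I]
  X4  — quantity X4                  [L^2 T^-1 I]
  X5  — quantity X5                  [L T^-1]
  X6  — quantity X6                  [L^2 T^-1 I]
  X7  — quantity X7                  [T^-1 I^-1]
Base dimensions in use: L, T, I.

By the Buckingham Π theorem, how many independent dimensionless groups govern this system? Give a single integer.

Dimensional matrix (L×T×I by X1×X2×X3×X4×X5×X6×X7):
  L: [ 1  0  2  2  1  2  0]
  T: [ 0  1 -1 -1 -1 -1 -1]
  I: [ 1  1  1  1  0  1 -1]
Echelon form has 2 nonzero rows (pivots: X1,X2)
n=7, r=2 ⇒ 5 dimensionless groups

5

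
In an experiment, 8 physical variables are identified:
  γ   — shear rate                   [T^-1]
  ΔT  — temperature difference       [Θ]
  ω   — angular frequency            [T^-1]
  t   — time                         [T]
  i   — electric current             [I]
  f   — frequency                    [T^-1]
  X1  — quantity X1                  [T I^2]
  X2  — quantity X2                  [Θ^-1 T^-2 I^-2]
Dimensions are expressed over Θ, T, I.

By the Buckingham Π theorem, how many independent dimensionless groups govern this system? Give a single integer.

Exponent matrix [Θ,T,I] × [γ,ΔT,ω,t,i,f,X1,X2]:
  Θ: [ 0  1  0  0  0  0  0 -1]
  T: [-1  0 -1  1  0 -1  1 -2]
  I: [ 0  0  0  0  1  0  2 -2]
Row reduction gives pivot columns γ,ΔT,i; rank = 3
8 vars − rank 3 = 5 Π groups

5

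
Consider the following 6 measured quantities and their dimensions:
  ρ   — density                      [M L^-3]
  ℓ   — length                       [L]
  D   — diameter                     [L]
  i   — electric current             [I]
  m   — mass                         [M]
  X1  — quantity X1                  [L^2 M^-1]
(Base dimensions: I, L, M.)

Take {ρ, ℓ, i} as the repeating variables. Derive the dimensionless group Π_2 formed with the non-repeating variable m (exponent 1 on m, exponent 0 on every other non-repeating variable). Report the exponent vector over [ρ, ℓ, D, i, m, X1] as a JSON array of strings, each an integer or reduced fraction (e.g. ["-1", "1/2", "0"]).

["-1", "-3", "0", "0", "1", "0"]

Dimensional matrix (I×L×M by ρ×ℓ×D×i×m×X1):
  I: [ 0  0  0  1  0  0]
  L: [-3  1  1  0  0  2]
  M: [ 1  0  0  0  1 -1]
RREF → pivots at {ρ,ℓ,i} ⇒ r = 3
Pivot set = {ρ,ℓ,i}, free = {D,m,X1}
RREF:
  r0: [   1    0    0    0    1   -1]
  r1: [   0    1    1    0    3   -1]
  r2: [   0    0    0    1    0    0]
Fix exponent of m at 1, D at 0, X1 at 0; solve each RREF row for its pivot's exponent:
  r0: exp(ρ) + (1)·1 = 0 ⇒ exp(ρ) = -1
  r1: exp(ℓ) + (3)·1 = 0 ⇒ exp(ℓ) = -3
  r2: exp(i) + (0)·1 = 0 ⇒ exp(i) = 0
Π_2 = ρ^-1 · ℓ^-3 · m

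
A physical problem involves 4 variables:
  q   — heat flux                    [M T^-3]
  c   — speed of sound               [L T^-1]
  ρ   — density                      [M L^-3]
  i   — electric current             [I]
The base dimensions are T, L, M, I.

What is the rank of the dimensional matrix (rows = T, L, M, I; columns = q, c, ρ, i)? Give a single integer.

3

Exponent matrix [T,L,M,I] × [q,c,ρ,i]:
  T: [-3 -1  0  0]
  L: [ 0  1 -3  0]
  M: [ 1  0  1  0]
  I: [ 0  0  0  1]
RREF → pivots at {q,c,i} ⇒ r = 3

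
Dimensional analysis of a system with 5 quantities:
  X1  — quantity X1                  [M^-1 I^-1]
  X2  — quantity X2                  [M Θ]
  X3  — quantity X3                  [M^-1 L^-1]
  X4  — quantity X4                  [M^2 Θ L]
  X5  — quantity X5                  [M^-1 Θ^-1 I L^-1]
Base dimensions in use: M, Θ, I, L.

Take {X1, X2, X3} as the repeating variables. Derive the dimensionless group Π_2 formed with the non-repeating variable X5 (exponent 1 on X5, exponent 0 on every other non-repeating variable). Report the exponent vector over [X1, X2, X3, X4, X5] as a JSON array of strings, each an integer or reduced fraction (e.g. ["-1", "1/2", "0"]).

Dimensional matrix (M×Θ×I×L by X1×X2×X3×X4×X5):
  M: [-1  1 -1  2 -1]
  Θ: [ 0  1  0  1 -1]
  I: [-1  0  0  0  1]
  L: [ 0  0 -1  1 -1]
Echelon form has 3 nonzero rows (pivots: X1,X2,X3)
Repeat: X1,X2,X3; free: X4,X5
RREF:
  r0: [   1    0    0    0   -1]
  r1: [   0    1    0    1   -1]
  r2: [   0    0    1   -1    1]
  r3: [   0    0    0    0    0]
Fix exponent of X5 at 1, X4 at 0; solve each RREF row for its pivot's exponent:
  r0: exp(X1) + (-1)·1 = 0 ⇒ exp(X1) = 1
  r1: exp(X2) + (-1)·1 = 0 ⇒ exp(X2) = 1
  r2: exp(X3) + (1)·1 = 0 ⇒ exp(X3) = -1
Π_2 = X1 · X2 · X3^-1 · X5

["1", "1", "-1", "0", "1"]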